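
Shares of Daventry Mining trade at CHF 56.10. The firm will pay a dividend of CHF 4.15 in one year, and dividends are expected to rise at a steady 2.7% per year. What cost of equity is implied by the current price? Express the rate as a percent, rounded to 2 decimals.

10.10%

Rearranging the constant-growth DDM: r = D₁/P₀ + g.
r = 4.1500 / 56.10 + 0.027 = 0.07398 + 0.027 = 0.10098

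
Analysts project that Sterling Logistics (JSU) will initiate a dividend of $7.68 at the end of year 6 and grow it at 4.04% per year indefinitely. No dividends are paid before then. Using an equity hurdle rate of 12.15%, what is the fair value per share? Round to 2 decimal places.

Deferred-dividend DDM. At t=5 the remaining stream is a growing perpetuity with first payment D_6 = 7.68.
V_5 = D_6/(r−g) = 7.68/(0.1215−0.0404) = 94.6979
P₀ = V_5/(1+r)^5 = 94.6979/(1+0.1215)^5 = 53.3757

$53.38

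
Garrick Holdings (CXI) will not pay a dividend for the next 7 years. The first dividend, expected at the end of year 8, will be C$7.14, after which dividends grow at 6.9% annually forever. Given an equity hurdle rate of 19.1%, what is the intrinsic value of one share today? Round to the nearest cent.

Deferred-dividend DDM. At t=7 the remaining stream is a growing perpetuity with first payment D_8 = 7.14.
V_7 = D_8/(r−g) = 7.14/(0.191−0.069) = 58.5246
P₀ = V_7/(1+r)^7 = 58.5246/(1+0.191)^7 = 17.2169

C$17.22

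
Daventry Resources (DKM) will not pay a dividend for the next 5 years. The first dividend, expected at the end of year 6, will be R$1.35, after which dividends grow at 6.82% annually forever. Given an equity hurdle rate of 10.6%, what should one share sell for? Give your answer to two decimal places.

Deferred-dividend DDM. At t=5 the remaining stream is a growing perpetuity with first payment D_6 = 1.35.
V_5 = D_6/(r−g) = 1.35/(0.106−0.0682) = 35.7143
P₀ = V_5/(1+r)^5 = 35.7143/(1+0.106)^5 = 21.5807

R$21.58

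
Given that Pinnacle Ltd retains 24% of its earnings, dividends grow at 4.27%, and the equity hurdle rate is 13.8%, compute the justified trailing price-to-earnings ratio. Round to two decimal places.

Payout ratio b = 1 − 0.24 = 0.76.
Justified trailing P/E = b(1+g)/(r−g) = 0.76×(1+0.0427)/(0.138−0.0427) = 8.3153

8.32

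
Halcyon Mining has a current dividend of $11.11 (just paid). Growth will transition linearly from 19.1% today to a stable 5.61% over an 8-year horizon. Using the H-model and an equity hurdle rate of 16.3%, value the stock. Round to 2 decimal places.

$165.84

H-model: P₀ = D₀[(1+g_L) + H(g_S−g_L)]/(r−g_L), with H = 8/2 = 4.
P₀ = 11.11 × [(1+0.0561) + 4×(0.191−0.0561)] / (0.163−0.0561)
   = 11.11 × 1.5957 / 0.1069 = 165.8394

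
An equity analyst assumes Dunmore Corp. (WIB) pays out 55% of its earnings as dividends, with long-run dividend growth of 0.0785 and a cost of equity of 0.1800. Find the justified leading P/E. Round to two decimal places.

Justified leading P/E = b/(r−g) = 0.55/(0.18−0.0785) = 5.4187

5.42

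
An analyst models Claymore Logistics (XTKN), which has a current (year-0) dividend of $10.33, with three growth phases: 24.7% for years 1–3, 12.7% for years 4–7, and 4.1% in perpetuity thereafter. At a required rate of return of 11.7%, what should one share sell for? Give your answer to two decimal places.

$301.58

Three-stage DDM. Project D₁…D_7; terminal Gordon value at t=7 with g = 0.041; discount at r = 0.117.
D_1 = 12.8815
D_2 = 16.0632
D_3 = 20.0309
D_4 = 22.5748
D_5 = 25.4418
D_6 = 28.6729
D_7 = 32.3143
TV_7 = 33.6392/(0.117−0.041) = 442.6215
P₀ = Σ Dₜ/(1+r)ᵗ + TV_7/(1+r)^7 = 301.5829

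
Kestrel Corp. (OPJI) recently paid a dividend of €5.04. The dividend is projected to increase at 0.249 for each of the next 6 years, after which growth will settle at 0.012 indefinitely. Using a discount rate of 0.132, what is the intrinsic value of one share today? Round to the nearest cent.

Two-stage DDM. Project D₁…D_6 at 0.249, terminal growth 0.012, discount at r = 0.132.
D_1 = 6.2950
D_2 = 7.8624
D_3 = 9.8201
D_4 = 12.2654
D_5 = 15.3194
D_6 = 19.1340
Terminal value at t=6: TV = D_7/(r−g) = 19.3636/(0.132−0.012) = 161.3632
P₀ = 6.2950/(1+0.132)^1 + 7.8624/(1+0.132)^2 + 9.8201/(1+0.132)^3 + 12.2654/(1+0.132)^4 + 15.3194/(1+0.132)^5 + 19.1340/(1+0.132)^6 + 161.3632/(1+0.132)^6 = 119.9587

€119.96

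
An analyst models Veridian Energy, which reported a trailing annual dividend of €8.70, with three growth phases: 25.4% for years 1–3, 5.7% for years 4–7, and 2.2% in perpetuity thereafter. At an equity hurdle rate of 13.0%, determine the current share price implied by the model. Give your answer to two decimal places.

€158.75

Three-stage DDM. Project D₁…D_7; terminal Gordon value at t=7 with g = 0.022; discount at r = 0.13.
D_1 = 10.9098
D_2 = 13.6809
D_3 = 17.1558
D_4 = 18.1337
D_5 = 19.1673
D_6 = 20.2599
D_7 = 21.4147
TV_7 = 21.8858/(0.13−0.022) = 202.6464
P₀ = Σ Dₜ/(1+r)ᵗ + TV_7/(1+r)^7 = 158.7545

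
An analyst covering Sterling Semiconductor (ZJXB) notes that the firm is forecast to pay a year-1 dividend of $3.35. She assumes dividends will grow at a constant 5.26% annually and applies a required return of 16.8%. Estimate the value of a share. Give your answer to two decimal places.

Gordon growth model: P₀ = D₁/(r − g), with D₁ = 3.35 given directly.
P₀ = 3.3500 / (0.168 − 0.0526) = 3.3500 / 0.1154 = 29.0295

$29.03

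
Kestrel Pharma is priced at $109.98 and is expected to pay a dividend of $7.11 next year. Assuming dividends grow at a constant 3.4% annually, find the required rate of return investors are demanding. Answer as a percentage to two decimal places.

9.86%

Rearranging the constant-growth DDM: r = D₁/P₀ + g.
r = 7.1100 / 109.98 + 0.034 = 0.06465 + 0.034 = 0.09865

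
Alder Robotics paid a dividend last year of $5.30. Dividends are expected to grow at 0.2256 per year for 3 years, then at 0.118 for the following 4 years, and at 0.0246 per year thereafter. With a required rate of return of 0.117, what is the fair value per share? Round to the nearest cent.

$125.18

Three-stage DDM. Project D₁…D_7; terminal Gordon value at t=7 with g = 0.0246; discount at r = 0.117.
D_1 = 6.4957
D_2 = 7.9611
D_3 = 9.7571
D_4 = 10.9085
D_5 = 12.1957
D_6 = 13.6348
D_7 = 15.2437
TV_7 = 15.6187/(0.117−0.0246) = 169.0331
P₀ = Σ Dₜ/(1+r)ᵗ + TV_7/(1+r)^7 = 125.1750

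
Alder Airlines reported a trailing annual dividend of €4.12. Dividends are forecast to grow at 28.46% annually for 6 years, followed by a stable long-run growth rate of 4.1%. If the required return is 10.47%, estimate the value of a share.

Two-stage DDM. Project D₁…D_6 at 0.2846, terminal growth 0.041, discount at r = 0.1047.
D_1 = 5.2926
D_2 = 6.7988
D_3 = 8.7338
D_4 = 11.2194
D_5 = 14.4124
D_6 = 18.5142
Terminal value at t=6: TV = D_7/(r−g) = 19.2733/(0.1047−0.041) = 302.5631
P₀ = 5.2926/(1+0.1047)^1 + 6.7988/(1+0.1047)^2 + 8.7338/(1+0.1047)^3 + 11.2194/(1+0.1047)^4 + 14.4124/(1+0.1047)^5 + 18.5142/(1+0.1047)^6 + 302.5631/(1+0.1047)^6 = 209.7963

€209.80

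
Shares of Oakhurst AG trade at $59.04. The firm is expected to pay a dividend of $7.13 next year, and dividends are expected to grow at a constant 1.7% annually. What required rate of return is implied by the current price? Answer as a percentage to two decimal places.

Rearranging the constant-growth DDM: r = D₁/P₀ + g.
r = 7.1300 / 59.04 + 0.017 = 0.12077 + 0.017 = 0.13777

13.78%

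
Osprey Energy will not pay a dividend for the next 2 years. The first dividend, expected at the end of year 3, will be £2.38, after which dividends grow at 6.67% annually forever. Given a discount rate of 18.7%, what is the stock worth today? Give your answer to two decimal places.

£14.04

Deferred-dividend DDM. At t=2 the remaining stream is a growing perpetuity with first payment D_3 = 2.38.
V_2 = D_3/(r−g) = 2.38/(0.187−0.0667) = 19.7839
P₀ = V_2/(1+r)^2 = 19.7839/(1+0.187)^2 = 14.0414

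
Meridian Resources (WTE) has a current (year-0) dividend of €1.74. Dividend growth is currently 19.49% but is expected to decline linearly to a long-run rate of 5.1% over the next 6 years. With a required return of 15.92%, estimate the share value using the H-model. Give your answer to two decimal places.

€23.84

H-model: P₀ = D₀[(1+g_L) + H(g_S−g_L)]/(r−g_L), with H = 6/2 = 3.
P₀ = 1.74 × [(1+0.051) + 3×(0.1949−0.051)] / (0.1592−0.051)
   = 1.74 × 1.4827 / 0.1082 = 23.8438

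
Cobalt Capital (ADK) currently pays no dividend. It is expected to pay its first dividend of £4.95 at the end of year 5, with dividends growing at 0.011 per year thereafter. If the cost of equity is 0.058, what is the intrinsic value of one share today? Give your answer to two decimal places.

Deferred-dividend DDM. At t=4 the remaining stream is a growing perpetuity with first payment D_5 = 4.95.
V_4 = D_5/(r−g) = 4.95/(0.058−0.011) = 105.3191
P₀ = V_4/(1+r)^4 = 105.3191/(1+0.058)^4 = 84.0552

£84.06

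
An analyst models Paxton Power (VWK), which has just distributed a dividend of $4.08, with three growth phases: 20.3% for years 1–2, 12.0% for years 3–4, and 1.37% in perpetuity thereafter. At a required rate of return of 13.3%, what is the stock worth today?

$56.17

Three-stage DDM. Project D₁…D_4; terminal Gordon value at t=4 with g = 0.0137; discount at r = 0.133.
D_1 = 4.9082
D_2 = 5.9046
D_3 = 6.6132
D_4 = 7.4067
TV_4 = 7.5082/(0.133−0.0137) = 62.9356
P₀ = Σ Dₜ/(1+r)ᵗ + TV_4/(1+r)^4 = 56.1659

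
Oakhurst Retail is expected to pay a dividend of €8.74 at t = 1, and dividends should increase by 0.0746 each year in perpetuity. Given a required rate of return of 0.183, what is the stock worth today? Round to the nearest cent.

€80.63

Gordon growth model: P₀ = D₁/(r − g), with D₁ = 8.74 given directly.
P₀ = 8.7400 / (0.183 − 0.0746) = 8.7400 / 0.1084 = 80.6273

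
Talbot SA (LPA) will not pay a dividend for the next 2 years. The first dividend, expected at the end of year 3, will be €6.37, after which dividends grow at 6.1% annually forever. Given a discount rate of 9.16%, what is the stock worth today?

€174.70

Deferred-dividend DDM. At t=2 the remaining stream is a growing perpetuity with first payment D_3 = 6.37.
V_2 = D_3/(r−g) = 6.37/(0.0916−0.061) = 208.1699
P₀ = V_2/(1+r)^2 = 208.1699/(1+0.0916)^2 = 174.6992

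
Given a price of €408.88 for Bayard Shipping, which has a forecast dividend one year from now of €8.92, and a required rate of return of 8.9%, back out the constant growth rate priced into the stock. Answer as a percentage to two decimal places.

From P₀ = D₁/(r − g), the implied growth is g = r − D₁/P₀.
g = 0.089 − 8.92/408.88 = 0.089 − 0.02182 = 0.06718

6.72%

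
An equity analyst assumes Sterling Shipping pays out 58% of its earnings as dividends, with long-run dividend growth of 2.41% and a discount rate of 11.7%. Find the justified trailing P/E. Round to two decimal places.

Justified trailing P/E = b(1+g)/(r−g) = 0.58×(1+0.0241)/(0.117−0.0241) = 6.3937

6.39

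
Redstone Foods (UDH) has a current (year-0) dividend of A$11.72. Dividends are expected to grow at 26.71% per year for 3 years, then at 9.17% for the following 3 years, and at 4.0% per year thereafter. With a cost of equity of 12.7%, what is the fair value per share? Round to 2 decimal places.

Three-stage DDM. Project D₁…D_6; terminal Gordon value at t=6 with g = 0.04; discount at r = 0.127.
D_1 = 14.8504
D_2 = 18.8170
D_3 = 23.8430
D_4 = 26.0294
D_5 = 28.4163
D_6 = 31.0220
TV_6 = 32.2629/(0.127−0.04) = 370.8381
P₀ = Σ Dₜ/(1+r)ᵗ + TV_6/(1+r)^6 = 272.5375

A$272.54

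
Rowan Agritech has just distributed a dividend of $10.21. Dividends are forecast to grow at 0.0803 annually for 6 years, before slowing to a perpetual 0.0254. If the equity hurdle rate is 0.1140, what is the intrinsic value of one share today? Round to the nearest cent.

$153.37

Two-stage DDM. Project D₁…D_6 at 0.0803, terminal growth 0.0254, discount at r = 0.114.
D_1 = 11.0299
D_2 = 11.9156
D_3 = 12.8724
D_4 = 13.9060
D_5 = 15.0227
D_6 = 16.2290
Terminal value at t=6: TV = D_7/(r−g) = 16.6412/(0.114−0.0254) = 187.8242
P₀ = 11.0299/(1+0.114)^1 + 11.9156/(1+0.114)^2 + 12.8724/(1+0.114)^3 + 13.9060/(1+0.114)^4 + 15.0227/(1+0.114)^5 + 16.2290/(1+0.114)^6 + 187.8242/(1+0.114)^6 = 153.3655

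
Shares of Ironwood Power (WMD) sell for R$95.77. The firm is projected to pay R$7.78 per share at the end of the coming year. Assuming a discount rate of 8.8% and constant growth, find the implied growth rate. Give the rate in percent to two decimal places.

0.68%

From P₀ = D₁/(r − g), the implied growth is g = r − D₁/P₀.
g = 0.088 − 7.78/95.77 = 0.088 − 0.08124 = 0.00676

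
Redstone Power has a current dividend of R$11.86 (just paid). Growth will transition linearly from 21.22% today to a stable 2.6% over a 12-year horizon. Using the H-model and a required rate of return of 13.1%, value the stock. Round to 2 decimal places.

R$242.08

H-model: P₀ = D₀[(1+g_L) + H(g_S−g_L)]/(r−g_L), with H = 12/2 = 6.
P₀ = 11.86 × [(1+0.026) + 6×(0.2122−0.026)] / (0.131−0.026)
   = 11.86 × 2.1432 / 0.105 = 242.0795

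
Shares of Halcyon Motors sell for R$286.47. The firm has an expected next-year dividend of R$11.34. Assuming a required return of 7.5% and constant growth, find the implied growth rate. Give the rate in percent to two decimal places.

From P₀ = D₁/(r − g), the implied growth is g = r − D₁/P₀.
g = 0.075 − 11.34/286.47 = 0.075 − 0.03959 = 0.03541

3.54%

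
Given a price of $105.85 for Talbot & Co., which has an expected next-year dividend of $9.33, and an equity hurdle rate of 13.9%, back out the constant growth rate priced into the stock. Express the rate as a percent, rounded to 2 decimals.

From P₀ = D₁/(r − g), the implied growth is g = r − D₁/P₀.
g = 0.139 − 9.33/105.85 = 0.139 − 0.08814 = 0.05086

5.09%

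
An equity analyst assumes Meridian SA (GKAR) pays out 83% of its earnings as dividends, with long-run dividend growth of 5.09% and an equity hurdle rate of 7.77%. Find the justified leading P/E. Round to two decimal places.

30.97

Justified leading P/E = b/(r−g) = 0.83/(0.0777−0.0509) = 30.9701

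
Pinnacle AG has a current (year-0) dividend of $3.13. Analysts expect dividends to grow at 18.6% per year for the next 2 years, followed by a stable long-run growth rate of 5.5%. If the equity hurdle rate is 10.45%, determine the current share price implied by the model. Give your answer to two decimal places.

$83.89

Two-stage DDM. Project D₁…D_2 at 0.186, terminal growth 0.055, discount at r = 0.1045.
D_1 = 3.7122
D_2 = 4.4026
Terminal value at t=2: TV = D_3/(r−g) = 4.6448/(0.1045−0.055) = 93.8342
P₀ = 3.7122/(1+0.1045)^1 + 4.4026/(1+0.1045)^2 + 93.8342/(1+0.1045)^2 = 83.8882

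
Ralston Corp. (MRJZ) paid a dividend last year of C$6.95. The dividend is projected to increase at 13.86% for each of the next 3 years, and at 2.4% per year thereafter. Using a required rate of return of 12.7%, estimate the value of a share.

C$92.53

Two-stage DDM. Project D₁…D_3 at 0.1386, terminal growth 0.024, discount at r = 0.127.
D_1 = 7.9133
D_2 = 9.0100
D_3 = 10.2588
Terminal value at t=3: TV = D_4/(r−g) = 10.5051/(0.127−0.024) = 101.9908
P₀ = 7.9133/(1+0.127)^1 + 9.0100/(1+0.127)^2 + 10.2588/(1+0.127)^3 + 101.9908/(1+0.127)^3 = 92.5329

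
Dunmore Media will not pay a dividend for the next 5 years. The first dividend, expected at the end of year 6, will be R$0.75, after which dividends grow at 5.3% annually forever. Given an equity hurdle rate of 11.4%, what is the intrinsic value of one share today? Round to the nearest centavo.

R$7.17

Deferred-dividend DDM. At t=5 the remaining stream is a growing perpetuity with first payment D_6 = 0.75.
V_5 = D_6/(r−g) = 0.75/(0.114−0.053) = 12.2951
P₀ = V_5/(1+r)^5 = 12.2951/(1+0.114)^5 = 7.1665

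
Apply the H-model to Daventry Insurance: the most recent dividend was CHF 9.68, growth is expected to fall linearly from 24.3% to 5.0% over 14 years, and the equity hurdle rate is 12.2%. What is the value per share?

CHF 322.80

H-model: P₀ = D₀[(1+g_L) + H(g_S−g_L)]/(r−g_L), with H = 14/2 = 7.
P₀ = 9.68 × [(1+0.05) + 7×(0.243−0.05)] / (0.122−0.05)
   = 9.68 × 2.4010 / 0.072 = 322.8011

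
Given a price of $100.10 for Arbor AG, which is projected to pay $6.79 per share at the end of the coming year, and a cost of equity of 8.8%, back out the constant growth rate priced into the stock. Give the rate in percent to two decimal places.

From P₀ = D₁/(r − g), the implied growth is g = r − D₁/P₀.
g = 0.088 − 6.79/100.10 = 0.088 − 0.06783 = 0.02017

2.02%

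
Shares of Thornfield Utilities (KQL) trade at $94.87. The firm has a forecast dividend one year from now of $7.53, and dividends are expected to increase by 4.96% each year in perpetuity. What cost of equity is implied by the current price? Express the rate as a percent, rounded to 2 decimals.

Rearranging the constant-growth DDM: r = D₁/P₀ + g.
r = 7.5300 / 94.87 + 0.0496 = 0.07937 + 0.0496 = 0.12897

12.90%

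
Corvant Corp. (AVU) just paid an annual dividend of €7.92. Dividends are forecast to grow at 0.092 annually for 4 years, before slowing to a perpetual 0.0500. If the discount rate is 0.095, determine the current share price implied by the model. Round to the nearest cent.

Two-stage DDM. Project D₁…D_4 at 0.092, terminal growth 0.05, discount at r = 0.095.
D_1 = 8.6486
D_2 = 9.4443
D_3 = 10.3132
D_4 = 11.2620
Terminal value at t=4: TV = D_5/(r−g) = 11.8251/(0.095−0.05) = 262.7801
P₀ = 8.6486/(1+0.095)^1 + 9.4443/(1+0.095)^2 + 10.3132/(1+0.095)^3 + 11.2620/(1+0.095)^4 + 262.7801/(1+0.095)^4 = 214.2467

€214.25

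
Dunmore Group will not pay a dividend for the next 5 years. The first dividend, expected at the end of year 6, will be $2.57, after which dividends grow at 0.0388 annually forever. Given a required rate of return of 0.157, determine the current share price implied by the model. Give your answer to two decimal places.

$10.49

Deferred-dividend DDM. At t=5 the remaining stream is a growing perpetuity with first payment D_6 = 2.57.
V_5 = D_6/(r−g) = 2.57/(0.157−0.0388) = 21.7428
P₀ = V_5/(1+r)^5 = 21.7428/(1+0.157)^5 = 10.4869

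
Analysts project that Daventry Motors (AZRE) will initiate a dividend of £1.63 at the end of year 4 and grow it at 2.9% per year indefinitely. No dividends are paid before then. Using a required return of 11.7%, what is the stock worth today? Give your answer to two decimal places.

£13.29

Deferred-dividend DDM. At t=3 the remaining stream is a growing perpetuity with first payment D_4 = 1.63.
V_3 = D_4/(r−g) = 1.63/(0.117−0.029) = 18.5227
P₀ = V_3/(1+r)^3 = 18.5227/(1+0.117)^3 = 13.2906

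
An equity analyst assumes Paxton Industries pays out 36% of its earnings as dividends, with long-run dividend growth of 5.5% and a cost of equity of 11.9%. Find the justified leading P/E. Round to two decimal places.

Justified leading P/E = b/(r−g) = 0.36/(0.119−0.055) = 5.6250

5.62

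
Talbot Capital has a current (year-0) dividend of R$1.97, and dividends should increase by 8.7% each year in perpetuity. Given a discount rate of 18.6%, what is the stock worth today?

Gordon growth model: P₀ = D₁/(r − g). D₁ = 1.97 × (1 + 0.087) = 2.1414.
P₀ = 2.1414 / (0.186 − 0.087) = 2.1414 / 0.099 = 21.6302

R$21.63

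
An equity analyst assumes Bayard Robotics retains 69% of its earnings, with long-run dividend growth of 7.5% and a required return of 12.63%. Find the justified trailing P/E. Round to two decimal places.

Payout ratio b = 1 − 0.69 = 0.31.
Justified trailing P/E = b(1+g)/(r−g) = 0.31×(1+0.075)/(0.1263−0.075) = 6.4961

6.50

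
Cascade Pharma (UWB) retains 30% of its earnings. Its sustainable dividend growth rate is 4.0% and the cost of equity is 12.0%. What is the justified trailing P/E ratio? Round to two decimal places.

9.10

Payout ratio b = 1 − 0.30 = 0.70.
Justified trailing P/E = b(1+g)/(r−g) = 0.70×(1+0.04)/(0.12−0.04) = 9.1000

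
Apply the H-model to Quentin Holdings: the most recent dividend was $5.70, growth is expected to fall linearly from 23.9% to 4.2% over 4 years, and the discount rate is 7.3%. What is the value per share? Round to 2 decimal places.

H-model: P₀ = D₀[(1+g_L) + H(g_S−g_L)]/(r−g_L), with H = 4/2 = 2.
P₀ = 5.70 × [(1+0.042) + 2×(0.239−0.042)] / (0.073−0.042)
   = 5.70 × 1.4360 / 0.031 = 264.0387

$264.04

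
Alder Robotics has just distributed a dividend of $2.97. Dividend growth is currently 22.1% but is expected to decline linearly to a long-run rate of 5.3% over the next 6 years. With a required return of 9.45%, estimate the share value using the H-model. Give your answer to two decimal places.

H-model: P₀ = D₀[(1+g_L) + H(g_S−g_L)]/(r−g_L), with H = 6/2 = 3.
P₀ = 2.97 × [(1+0.053) + 3×(0.221−0.053)] / (0.0945−0.053)
   = 2.97 × 1.5570 / 0.0415 = 111.4287

$111.43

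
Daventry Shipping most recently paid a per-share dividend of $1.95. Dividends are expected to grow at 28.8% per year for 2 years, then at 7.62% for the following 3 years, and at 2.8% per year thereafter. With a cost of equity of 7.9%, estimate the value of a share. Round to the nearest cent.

Three-stage DDM. Project D₁…D_5; terminal Gordon value at t=5 with g = 0.028; discount at r = 0.079.
D_1 = 2.5116
D_2 = 3.2349
D_3 = 3.4814
D_4 = 3.7467
D_5 = 4.0322
TV_5 = 4.1451/(0.079−0.028) = 81.2771
P₀ = Σ Dₜ/(1+r)ᵗ + TV_5/(1+r)^5 = 68.9715

$68.97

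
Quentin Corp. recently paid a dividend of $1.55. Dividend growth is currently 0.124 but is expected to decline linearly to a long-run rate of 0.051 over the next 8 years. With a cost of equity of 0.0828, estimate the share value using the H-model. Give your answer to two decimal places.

H-model: P₀ = D₀[(1+g_L) + H(g_S−g_L)]/(r−g_L), with H = 8/2 = 4.
P₀ = 1.55 × [(1+0.051) + 4×(0.124−0.051)] / (0.0828−0.051)
   = 1.55 × 1.3430 / 0.0318 = 65.4607

$65.46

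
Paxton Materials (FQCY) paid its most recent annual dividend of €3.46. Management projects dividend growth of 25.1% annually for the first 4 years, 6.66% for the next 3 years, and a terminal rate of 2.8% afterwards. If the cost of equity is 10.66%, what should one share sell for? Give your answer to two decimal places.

Three-stage DDM. Project D₁…D_7; terminal Gordon value at t=7 with g = 0.028; discount at r = 0.1066.
D_1 = 4.3285
D_2 = 5.4149
D_3 = 6.7740
D_4 = 8.4743
D_5 = 9.0387
D_6 = 9.6407
D_7 = 10.2828
TV_7 = 10.5707/(0.1066−0.028) = 134.4871
P₀ = Σ Dₜ/(1+r)ᵗ + TV_7/(1+r)^7 = 100.9238

€100.92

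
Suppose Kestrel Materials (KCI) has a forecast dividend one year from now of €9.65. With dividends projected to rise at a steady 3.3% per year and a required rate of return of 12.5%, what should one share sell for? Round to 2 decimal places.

€104.89

Gordon growth model: P₀ = D₁/(r − g), with D₁ = 9.65 given directly.
P₀ = 9.6500 / (0.125 − 0.033) = 9.6500 / 0.092 = 104.8913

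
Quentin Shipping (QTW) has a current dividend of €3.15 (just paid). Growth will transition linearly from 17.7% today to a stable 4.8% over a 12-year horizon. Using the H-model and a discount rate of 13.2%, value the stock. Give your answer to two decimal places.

H-model: P₀ = D₀[(1+g_L) + H(g_S−g_L)]/(r−g_L), with H = 12/2 = 6.
P₀ = 3.15 × [(1+0.048) + 6×(0.177−0.048)] / (0.132−0.048)
   = 3.15 × 1.8220 / 0.084 = 68.3250

€68.33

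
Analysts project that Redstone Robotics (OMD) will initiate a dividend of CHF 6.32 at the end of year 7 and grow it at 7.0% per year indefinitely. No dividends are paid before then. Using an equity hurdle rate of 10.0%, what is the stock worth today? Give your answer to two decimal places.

CHF 118.92

Deferred-dividend DDM. At t=6 the remaining stream is a growing perpetuity with first payment D_7 = 6.32.
V_6 = D_7/(r−g) = 6.32/(0.1−0.07) = 210.6667
P₀ = V_6/(1+r)^6 = 210.6667/(1+0.1)^6 = 118.9158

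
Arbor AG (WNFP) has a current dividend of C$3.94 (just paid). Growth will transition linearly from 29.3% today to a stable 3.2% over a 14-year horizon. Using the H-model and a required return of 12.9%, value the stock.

C$116.13

H-model: P₀ = D₀[(1+g_L) + H(g_S−g_L)]/(r−g_L), with H = 14/2 = 7.
P₀ = 3.94 × [(1+0.032) + 7×(0.293−0.032)] / (0.129−0.032)
   = 3.94 × 2.8590 / 0.097 = 116.1285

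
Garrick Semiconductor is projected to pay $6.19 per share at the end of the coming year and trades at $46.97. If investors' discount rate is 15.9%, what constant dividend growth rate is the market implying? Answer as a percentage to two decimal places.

2.72%

From P₀ = D₁/(r − g), the implied growth is g = r − D₁/P₀.
g = 0.159 − 6.19/46.97 = 0.159 − 0.13179 = 0.02721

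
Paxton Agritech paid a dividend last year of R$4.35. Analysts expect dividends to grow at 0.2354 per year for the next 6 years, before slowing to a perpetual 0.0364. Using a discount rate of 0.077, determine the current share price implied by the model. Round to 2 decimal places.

Two-stage DDM. Project D₁…D_6 at 0.2354, terminal growth 0.0364, discount at r = 0.077.
D_1 = 5.3740
D_2 = 6.6390
D_3 = 8.2019
D_4 = 10.1326
D_5 = 12.5178
D_6 = 15.4645
Terminal value at t=6: TV = D_7/(r−g) = 16.0274/(0.077−0.0364) = 394.7628
P₀ = 5.3740/(1+0.077)^1 + 6.6390/(1+0.077)^2 + 8.2019/(1+0.077)^3 + 10.1326/(1+0.077)^4 + 12.5178/(1+0.077)^5 + 15.4645/(1+0.077)^6 + 394.7628/(1+0.077)^6 = 296.3122

R$296.31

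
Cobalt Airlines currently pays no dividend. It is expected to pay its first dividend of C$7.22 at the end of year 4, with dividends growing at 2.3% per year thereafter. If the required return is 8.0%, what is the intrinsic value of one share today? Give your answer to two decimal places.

Deferred-dividend DDM. At t=3 the remaining stream is a growing perpetuity with first payment D_4 = 7.22.
V_3 = D_4/(r−g) = 7.22/(0.08−0.023) = 126.6667
P₀ = V_3/(1+r)^3 = 126.6667/(1+0.08)^3 = 100.5521

C$100.55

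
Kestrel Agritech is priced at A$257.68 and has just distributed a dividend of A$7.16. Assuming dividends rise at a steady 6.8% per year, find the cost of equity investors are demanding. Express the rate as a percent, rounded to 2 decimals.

9.77%

Rearranging the constant-growth DDM: r = D₁/P₀ + g.
D₁ = 7.16 × (1 + 0.068) = 7.6469.
r = 7.6469 / 257.68 + 0.068 = 0.02968 + 0.068 = 0.09768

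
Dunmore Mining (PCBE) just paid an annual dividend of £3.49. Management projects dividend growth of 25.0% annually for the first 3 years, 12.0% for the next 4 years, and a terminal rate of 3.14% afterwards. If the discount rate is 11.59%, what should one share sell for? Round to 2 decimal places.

£93.76

Three-stage DDM. Project D₁…D_7; terminal Gordon value at t=7 with g = 0.0314; discount at r = 0.1159.
D_1 = 4.3625
D_2 = 5.4531
D_3 = 6.8164
D_4 = 7.6344
D_5 = 8.5505
D_6 = 9.5766
D_7 = 10.7257
TV_7 = 11.0625/(0.1159−0.0314) = 130.9176
P₀ = Σ Dₜ/(1+r)ᵗ + TV_7/(1+r)^7 = 93.7573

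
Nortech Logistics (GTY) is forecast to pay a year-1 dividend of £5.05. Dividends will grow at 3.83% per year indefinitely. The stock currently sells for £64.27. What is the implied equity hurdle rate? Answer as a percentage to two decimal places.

Rearranging the constant-growth DDM: r = D₁/P₀ + g.
r = 5.0500 / 64.27 + 0.0383 = 0.07857 + 0.0383 = 0.11687

11.69%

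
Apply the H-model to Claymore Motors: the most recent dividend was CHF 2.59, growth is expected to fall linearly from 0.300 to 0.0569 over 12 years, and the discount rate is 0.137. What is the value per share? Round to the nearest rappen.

CHF 81.34

H-model: P₀ = D₀[(1+g_L) + H(g_S−g_L)]/(r−g_L), with H = 12/2 = 6.
P₀ = 2.59 × [(1+0.0569) + 6×(0.3−0.0569)] / (0.137−0.0569)
   = 2.59 × 2.5155 / 0.0801 = 81.3376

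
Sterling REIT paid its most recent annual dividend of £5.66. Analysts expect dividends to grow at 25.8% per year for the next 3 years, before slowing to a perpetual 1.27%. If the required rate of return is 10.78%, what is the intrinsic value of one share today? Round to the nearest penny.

Two-stage DDM. Project D₁…D_3 at 0.258, terminal growth 0.0127, discount at r = 0.1078.
D_1 = 7.1203
D_2 = 8.9573
D_3 = 11.2683
Terminal value at t=3: TV = D_4/(r−g) = 11.4114/(0.1078−0.0127) = 119.9938
P₀ = 7.1203/(1+0.1078)^1 + 8.9573/(1+0.1078)^2 + 11.2683/(1+0.1078)^3 + 119.9938/(1+0.1078)^3 = 110.2769

£110.28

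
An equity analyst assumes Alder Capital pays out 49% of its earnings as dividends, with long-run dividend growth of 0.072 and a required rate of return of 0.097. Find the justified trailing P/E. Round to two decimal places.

Justified trailing P/E = b(1+g)/(r−g) = 0.49×(1+0.072)/(0.097−0.072) = 21.0112

21.01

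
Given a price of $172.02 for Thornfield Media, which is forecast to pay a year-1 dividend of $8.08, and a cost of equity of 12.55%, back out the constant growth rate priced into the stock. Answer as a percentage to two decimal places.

7.85%

From P₀ = D₁/(r − g), the implied growth is g = r − D₁/P₀.
g = 0.1255 − 8.08/172.02 = 0.1255 − 0.04697 = 0.07853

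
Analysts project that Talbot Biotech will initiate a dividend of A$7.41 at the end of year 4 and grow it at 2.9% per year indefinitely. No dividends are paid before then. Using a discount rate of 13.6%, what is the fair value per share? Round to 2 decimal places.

Deferred-dividend DDM. At t=3 the remaining stream is a growing perpetuity with first payment D_4 = 7.41.
V_3 = D_4/(r−g) = 7.41/(0.136−0.029) = 69.2523
P₀ = V_3/(1+r)^3 = 69.2523/(1+0.136)^3 = 47.2389

A$47.24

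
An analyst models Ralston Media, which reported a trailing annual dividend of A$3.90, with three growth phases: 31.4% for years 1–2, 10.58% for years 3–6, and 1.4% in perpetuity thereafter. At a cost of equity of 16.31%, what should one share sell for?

A$54.62

Three-stage DDM. Project D₁…D_6; terminal Gordon value at t=6 with g = 0.014; discount at r = 0.1631.
D_1 = 5.1246
D_2 = 6.7337
D_3 = 7.4462
D_4 = 8.2340
D_5 = 9.1051
D_6 = 10.0684
TV_6 = 10.2094/(0.1631−0.014) = 68.4734
P₀ = Σ Dₜ/(1+r)ᵗ + TV_6/(1+r)^6 = 54.6176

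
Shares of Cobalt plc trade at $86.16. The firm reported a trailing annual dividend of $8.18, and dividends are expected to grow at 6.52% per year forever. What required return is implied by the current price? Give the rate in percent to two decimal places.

16.63%

Rearranging the constant-growth DDM: r = D₁/P₀ + g.
D₁ = 8.18 × (1 + 0.0652) = 8.7133.
r = 8.7133 / 86.16 + 0.0652 = 0.10113 + 0.0652 = 0.16633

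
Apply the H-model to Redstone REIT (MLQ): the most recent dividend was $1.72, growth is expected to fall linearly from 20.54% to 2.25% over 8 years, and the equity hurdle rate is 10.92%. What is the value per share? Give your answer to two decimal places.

H-model: P₀ = D₀[(1+g_L) + H(g_S−g_L)]/(r−g_L), with H = 8/2 = 4.
P₀ = 1.72 × [(1+0.0225) + 4×(0.2054−0.0225)] / (0.1092−0.0225)
   = 1.72 × 1.7541 / 0.0867 = 34.7988

$34.80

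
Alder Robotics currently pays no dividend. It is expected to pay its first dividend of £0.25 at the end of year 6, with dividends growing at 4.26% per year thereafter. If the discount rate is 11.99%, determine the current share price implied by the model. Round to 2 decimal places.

£1.84

Deferred-dividend DDM. At t=5 the remaining stream is a growing perpetuity with first payment D_6 = 0.25.
V_5 = D_6/(r−g) = 0.25/(0.1199−0.0426) = 3.2342
P₀ = V_5/(1+r)^5 = 3.2342/(1+0.1199)^5 = 1.8360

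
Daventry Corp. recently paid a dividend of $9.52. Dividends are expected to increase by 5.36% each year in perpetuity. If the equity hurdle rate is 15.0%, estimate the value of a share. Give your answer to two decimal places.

$104.05

Gordon growth model: P₀ = D₁/(r − g). D₁ = 9.52 × (1 + 0.0536) = 10.0303.
P₀ = 10.0303 / (0.15 − 0.0536) = 10.0303 / 0.0964 = 104.0485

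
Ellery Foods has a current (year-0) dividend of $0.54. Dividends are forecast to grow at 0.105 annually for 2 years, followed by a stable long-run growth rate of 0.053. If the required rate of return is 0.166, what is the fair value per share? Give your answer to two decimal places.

Two-stage DDM. Project D₁…D_2 at 0.105, terminal growth 0.053, discount at r = 0.166.
D_1 = 0.5967
D_2 = 0.6594
Terminal value at t=2: TV = D_3/(r−g) = 0.6943/(0.166−0.053) = 6.1442
P₀ = 0.5967/(1+0.166)^1 + 0.6594/(1+0.166)^2 + 6.1442/(1+0.166)^2 = 5.5160

$5.52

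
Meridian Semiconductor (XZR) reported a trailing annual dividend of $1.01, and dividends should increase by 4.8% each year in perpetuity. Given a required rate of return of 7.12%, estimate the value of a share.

$45.62

Gordon growth model: P₀ = D₁/(r − g). D₁ = 1.01 × (1 + 0.048) = 1.0585.
P₀ = 1.0585 / (0.0712 − 0.048) = 1.0585 / 0.0232 = 45.6241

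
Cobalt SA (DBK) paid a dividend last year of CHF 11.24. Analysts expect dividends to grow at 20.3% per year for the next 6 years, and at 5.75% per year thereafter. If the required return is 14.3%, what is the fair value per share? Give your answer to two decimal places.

Two-stage DDM. Project D₁…D_6 at 0.203, terminal growth 0.0575, discount at r = 0.143.
D_1 = 13.5217
D_2 = 16.2666
D_3 = 19.5688
D_4 = 23.5412
D_5 = 28.3201
D_6 = 34.0691
Terminal value at t=6: TV = D_7/(r−g) = 36.0280/(0.143−0.0575) = 421.3804
P₀ = 13.5217/(1+0.143)^1 + 16.2666/(1+0.143)^2 + 19.5688/(1+0.143)^3 + 23.5412/(1+0.143)^4 + 28.3201/(1+0.143)^5 + 34.0691/(1+0.143)^6 + 421.3804/(1+0.143)^6 = 269.9451

CHF 269.95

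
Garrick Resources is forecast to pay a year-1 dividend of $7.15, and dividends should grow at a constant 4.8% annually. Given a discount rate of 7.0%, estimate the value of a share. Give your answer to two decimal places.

Gordon growth model: P₀ = D₁/(r − g), with D₁ = 7.15 given directly.
P₀ = 7.1500 / (0.07 − 0.048) = 7.1500 / 0.022 = 325.0000

$325.00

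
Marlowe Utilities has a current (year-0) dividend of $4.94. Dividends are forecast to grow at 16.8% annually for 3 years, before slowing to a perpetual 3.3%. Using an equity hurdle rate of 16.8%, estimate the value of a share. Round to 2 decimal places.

Two-stage DDM. Project D₁…D_3 at 0.168, terminal growth 0.033, discount at r = 0.168.
D_1 = 5.7699
D_2 = 6.7393
D_3 = 7.8715
Terminal value at t=3: TV = D_4/(r−g) = 8.1312/(0.168−0.033) = 60.2313
P₀ = 5.7699/(1+0.168)^1 + 6.7393/(1+0.168)^2 + 7.8715/(1+0.168)^3 + 60.2313/(1+0.168)^3 = 52.6201

$52.62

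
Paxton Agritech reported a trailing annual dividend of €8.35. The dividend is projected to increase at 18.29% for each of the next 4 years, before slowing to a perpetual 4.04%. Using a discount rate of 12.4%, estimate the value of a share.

€165.48

Two-stage DDM. Project D₁…D_4 at 0.1829, terminal growth 0.0404, discount at r = 0.124.
D_1 = 9.8772
D_2 = 11.6838
D_3 = 13.8207
D_4 = 16.3485
Terminal value at t=4: TV = D_5/(r−g) = 17.0090/(0.124−0.0404) = 203.4570
P₀ = 9.8772/(1+0.124)^1 + 11.6838/(1+0.124)^2 + 13.8207/(1+0.124)^3 + 16.3485/(1+0.124)^4 + 203.4570/(1+0.124)^4 = 165.4808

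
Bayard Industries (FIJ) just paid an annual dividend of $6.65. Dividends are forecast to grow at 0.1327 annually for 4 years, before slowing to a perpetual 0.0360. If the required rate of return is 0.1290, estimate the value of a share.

$101.87

Two-stage DDM. Project D₁…D_4 at 0.1327, terminal growth 0.036, discount at r = 0.129.
D_1 = 7.5325
D_2 = 8.5320
D_3 = 9.6642
D_4 = 10.9467
Terminal value at t=4: TV = D_5/(r−g) = 11.3407/(0.129−0.036) = 121.9433
P₀ = 7.5325/(1+0.129)^1 + 8.5320/(1+0.129)^2 + 9.6642/(1+0.129)^3 + 10.9467/(1+0.129)^4 + 121.9433/(1+0.129)^4 = 101.8741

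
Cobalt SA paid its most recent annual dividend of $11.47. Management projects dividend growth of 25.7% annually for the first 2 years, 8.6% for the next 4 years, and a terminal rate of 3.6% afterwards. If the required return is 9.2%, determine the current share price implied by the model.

$363.40

Three-stage DDM. Project D₁…D_6; terminal Gordon value at t=6 with g = 0.036; discount at r = 0.092.
D_1 = 14.4178
D_2 = 18.1232
D_3 = 19.6818
D_4 = 21.3744
D_5 = 23.2126
D_6 = 25.2089
TV_6 = 26.1164/(0.092−0.036) = 466.3640
P₀ = Σ Dₜ/(1+r)ᵗ + TV_6/(1+r)^6 = 363.3988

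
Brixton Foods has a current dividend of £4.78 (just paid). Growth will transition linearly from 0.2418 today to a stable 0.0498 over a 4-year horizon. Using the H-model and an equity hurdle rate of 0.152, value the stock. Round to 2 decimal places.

H-model: P₀ = D₀[(1+g_L) + H(g_S−g_L)]/(r−g_L), with H = 4/2 = 2.
P₀ = 4.78 × [(1+0.0498) + 2×(0.2418−0.0498)] / (0.152−0.0498)
   = 4.78 × 1.4338 / 0.1022 = 67.0603

£67.06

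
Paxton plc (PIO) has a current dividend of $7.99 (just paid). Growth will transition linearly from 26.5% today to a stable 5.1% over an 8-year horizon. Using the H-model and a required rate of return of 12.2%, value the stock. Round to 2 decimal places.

H-model: P₀ = D₀[(1+g_L) + H(g_S−g_L)]/(r−g_L), with H = 8/2 = 4.
P₀ = 7.99 × [(1+0.051) + 4×(0.265−0.051)] / (0.122−0.051)
   = 7.99 × 1.9070 / 0.071 = 214.6046

$214.60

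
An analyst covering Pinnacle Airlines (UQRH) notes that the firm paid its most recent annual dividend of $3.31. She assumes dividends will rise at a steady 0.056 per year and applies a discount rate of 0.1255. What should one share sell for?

$50.29

Gordon growth model: P₀ = D₁/(r − g). D₁ = 3.31 × (1 + 0.056) = 3.4954.
P₀ = 3.4954 / (0.1255 − 0.056) = 3.4954 / 0.0695 = 50.2929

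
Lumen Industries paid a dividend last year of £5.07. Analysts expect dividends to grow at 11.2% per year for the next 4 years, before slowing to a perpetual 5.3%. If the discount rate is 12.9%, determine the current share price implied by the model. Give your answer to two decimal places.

£85.64

Two-stage DDM. Project D₁…D_4 at 0.112, terminal growth 0.053, discount at r = 0.129.
D_1 = 5.6378
D_2 = 6.2693
D_3 = 6.9714
D_4 = 7.7522
Terminal value at t=4: TV = D_5/(r−g) = 8.1631/(0.129−0.053) = 107.4093
P₀ = 5.6378/(1+0.129)^1 + 6.2693/(1+0.129)^2 + 6.9714/(1+0.129)^3 + 7.7522/(1+0.129)^4 + 107.4093/(1+0.129)^4 = 85.6378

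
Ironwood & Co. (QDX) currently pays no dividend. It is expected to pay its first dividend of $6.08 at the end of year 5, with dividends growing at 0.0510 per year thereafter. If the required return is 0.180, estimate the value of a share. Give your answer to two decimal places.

Deferred-dividend DDM. At t=4 the remaining stream is a growing perpetuity with first payment D_5 = 6.08.
V_4 = D_5/(r−g) = 6.08/(0.18−0.051) = 47.1318
P₀ = V_4/(1+r)^4 = 47.1318/(1+0.18)^4 = 24.3100

$24.31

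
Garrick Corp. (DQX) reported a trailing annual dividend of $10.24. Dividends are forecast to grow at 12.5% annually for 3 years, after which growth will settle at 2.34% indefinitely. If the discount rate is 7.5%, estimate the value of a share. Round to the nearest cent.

Two-stage DDM. Project D₁…D_3 at 0.125, terminal growth 0.0234, discount at r = 0.075.
D_1 = 11.5200
D_2 = 12.9600
D_3 = 14.5800
Terminal value at t=3: TV = D_4/(r−g) = 14.9212/(0.075−0.0234) = 289.1700
P₀ = 11.5200/(1+0.075)^1 + 12.9600/(1+0.075)^2 + 14.5800/(1+0.075)^3 + 289.1700/(1+0.075)^3 = 266.4378

$266.44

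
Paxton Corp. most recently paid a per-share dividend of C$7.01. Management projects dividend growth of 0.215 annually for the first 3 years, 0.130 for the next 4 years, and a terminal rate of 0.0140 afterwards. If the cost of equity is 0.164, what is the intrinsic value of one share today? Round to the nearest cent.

Three-stage DDM. Project D₁…D_7; terminal Gordon value at t=7 with g = 0.014; discount at r = 0.164.
D_1 = 8.5172
D_2 = 10.3483
D_3 = 12.5732
D_4 = 14.2077
D_5 = 16.0548
D_6 = 18.1419
D_7 = 20.5003
TV_7 = 20.7873/(0.164−0.014) = 138.5822
P₀ = Σ Dₜ/(1+r)ᵗ + TV_7/(1+r)^7 = 100.4221

C$100.42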